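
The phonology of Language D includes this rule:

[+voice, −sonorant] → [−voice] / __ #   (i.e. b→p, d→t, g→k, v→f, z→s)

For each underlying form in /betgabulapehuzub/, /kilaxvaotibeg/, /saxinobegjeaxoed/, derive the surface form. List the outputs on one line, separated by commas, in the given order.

/betgabulapehuzub/: /b/ is a voiced obstruent in word-final position, so it devoices to [p]. → [betgabulapehuzup].
/kilaxvaotibeg/: /g/ is a voiced obstruent in word-final position, so it devoices to [k]. → [kilaxvaotibek].
/saxinobegjeaxoed/: /d/ is a voiced obstruent in word-final position, so it devoices to [t]. → [saxinobegjeaxoet].

betgabulapehuzup, kilaxvaotibek, saxinobegjeaxoet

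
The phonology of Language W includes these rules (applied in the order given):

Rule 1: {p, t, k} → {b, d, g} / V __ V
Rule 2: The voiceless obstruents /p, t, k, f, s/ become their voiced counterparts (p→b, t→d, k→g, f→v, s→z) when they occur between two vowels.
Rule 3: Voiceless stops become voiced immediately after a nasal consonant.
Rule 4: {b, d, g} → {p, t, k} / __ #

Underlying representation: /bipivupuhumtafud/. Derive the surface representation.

Rule 1 (intervocalic voicing): /p/ is a voiceless stop between vowels /i/ and /i/, so it voices to [b]. /p/ is a voiceless stop between vowels /u/ and /u/, so it voices to [b]. /bipivupuhumtafud/ → bibivubuhumtafud.
Rule 2 (intervocalic voicing): /f/ is a voiceless obstruent between vowels /a/ and /u/, so it voices to [v]. /bibivubuhumtafud/ → bibivubuhumtavud.
Rule 3 (post-nasal voicing): /t/ is a voiceless stop immediately after the nasal /m/, so it voices to [d]. /bibivubuhumtavud/ → bibivubuhumdavud.
Rule 4 (final devoicing): /d/ is a voiced stop in word-final position, so it devoices to [t]. /bibivubuhumdavud/ → bibivubuhumdavut.

bibivubuhumdavut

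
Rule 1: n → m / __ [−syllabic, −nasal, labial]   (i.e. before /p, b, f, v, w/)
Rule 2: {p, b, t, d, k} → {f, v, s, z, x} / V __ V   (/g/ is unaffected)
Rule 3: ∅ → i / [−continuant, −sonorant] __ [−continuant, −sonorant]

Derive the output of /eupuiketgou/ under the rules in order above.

eufuixetigou

Rule 1 (nasal place assimilation): no segment meets the environment; /eupuiketgou/ is unchanged.
Rule 2 (intervocalic spirantization): /p/ is a stop between vowels /u/ and /u/, so it spirantizes to the fricative [f]. /k/ is a stop between vowels /i/ and /e/, so it spirantizes to the fricative [x]. /eupuiketgou/ → eufuixetgou.
Rule 3 (stop-cluster i-epenthesis): /t/ and /g/ form a stop–stop cluster, so [i] is inserted between them. /eufuixetgou/ → eufuixetigou.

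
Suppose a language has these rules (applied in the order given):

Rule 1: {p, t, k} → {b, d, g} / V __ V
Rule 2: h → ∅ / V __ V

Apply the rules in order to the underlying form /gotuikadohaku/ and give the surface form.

goduigadoagu

Rule 1 (intervocalic voicing): /t/ is a voiceless stop between vowels /o/ and /u/, so it voices to [d]. /k/ is a voiceless stop between vowels /i/ and /a/, so it voices to [g]. /k/ is a voiceless stop between vowels /a/ and /u/, so it voices to [g]. /gotuikadohaku/ → goduigadohagu.
Rule 2 (intervocalic h-deletion): /h/ occurs between vowels /o/ and /a/, so it deletes. /goduigadohagu/ → goduigadoagu.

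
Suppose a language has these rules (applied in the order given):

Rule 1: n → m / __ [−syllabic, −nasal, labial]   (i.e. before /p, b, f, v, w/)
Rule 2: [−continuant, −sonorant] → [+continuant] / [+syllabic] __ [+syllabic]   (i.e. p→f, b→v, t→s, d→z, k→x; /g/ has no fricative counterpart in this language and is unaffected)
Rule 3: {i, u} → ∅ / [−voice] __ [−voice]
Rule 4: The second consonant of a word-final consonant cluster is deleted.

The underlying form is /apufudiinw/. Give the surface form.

affuziim

Rule 1 (nasal place assimilation): /n/ precedes the labial consonant /w/, so it assimilates in place to [m]. /apufudiinw/ → apufudiimw.
Rule 2 (intervocalic spirantization): /p/ is a stop between vowels /a/ and /u/, so it spirantizes to the fricative [f]. /d/ is a stop between vowels /u/ and /i/, so it spirantizes to the fricative [z]. /apufudiimw/ → afufuziimw.
Rule 3 (high vowel syncope): /u/ is a high vowel flanked by voiceless consonants /f/ and /f/, so it deletes. /afufuziimw/ → affuziimw.
Rule 4 (final cluster simplification): /w/ is the second consonant of a word-final cluster /mw/, so it deletes. /affuziimw/ → affuziim.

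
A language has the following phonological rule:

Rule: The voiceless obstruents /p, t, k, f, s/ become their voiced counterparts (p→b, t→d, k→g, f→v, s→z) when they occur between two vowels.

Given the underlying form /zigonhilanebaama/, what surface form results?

No segment of /zigonhilanebaama/ meets the structural description of the rule, so the form surfaces unchanged.

zigonhilanebaama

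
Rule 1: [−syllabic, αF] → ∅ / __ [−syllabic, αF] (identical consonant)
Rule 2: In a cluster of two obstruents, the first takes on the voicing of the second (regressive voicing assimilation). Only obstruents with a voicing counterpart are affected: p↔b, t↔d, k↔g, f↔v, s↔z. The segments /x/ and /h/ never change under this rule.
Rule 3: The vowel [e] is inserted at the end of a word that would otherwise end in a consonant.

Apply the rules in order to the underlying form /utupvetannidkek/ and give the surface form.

Rule 1 (degemination): /nn/ is a geminate; the first /n/ deletes. /utupvetannidkek/ → utupvetanidkek.
Rule 2 (regressive voicing assimilation): /p/ precedes the voiced obstruent /v/, so it voices to [b] by assimilation. /d/ precedes the voiceless obstruent /k/, so it devoices to [t] by assimilation. /utupvetanidkek/ → utubvetanitkek.
Rule 3 (final e-epenthesis): the form ends in the consonant /k/, so [e] is inserted word-finally. /utubvetanitkek/ → utubvetanitkeke.

utubvetanitkeke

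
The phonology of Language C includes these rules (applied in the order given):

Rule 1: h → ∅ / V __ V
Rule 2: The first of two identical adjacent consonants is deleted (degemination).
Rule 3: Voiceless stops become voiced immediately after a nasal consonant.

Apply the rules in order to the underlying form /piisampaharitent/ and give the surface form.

piisambaaritend

Rule 1 (intervocalic h-deletion): /h/ occurs between vowels /a/ and /a/, so it deletes. /piisampaharitent/ → piisampaaritent.
Rule 2 (degemination): no segment meets the environment; /piisampaaritent/ is unchanged.
Rule 3 (post-nasal voicing): /p/ is a voiceless stop immediately after the nasal /m/, so it voices to [b]. /t/ is a voiceless stop immediately after the nasal /n/, so it voices to [d]. /piisampaaritent/ → piisambaaritend.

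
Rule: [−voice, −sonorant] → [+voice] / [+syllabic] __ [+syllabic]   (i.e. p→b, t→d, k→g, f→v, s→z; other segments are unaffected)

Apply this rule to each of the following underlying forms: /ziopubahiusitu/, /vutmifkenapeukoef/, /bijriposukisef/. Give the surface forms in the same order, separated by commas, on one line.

ziobubahiuzidu, vutmifkenabeugoef, bijribozugizef

/ziopubahiusitu/: /p/ is a voiceless obstruent between vowels /o/ and /u/, so it voices to [b]. /s/ is a voiceless obstruent between vowels /u/ and /i/, so it voices to [z]. /t/ is a voiceless obstruent between vowels /i/ and /u/, so it voices to [d]. → [ziobubahiuzidu].
/vutmifkenapeukoef/: /p/ is a voiceless obstruent between vowels /a/ and /e/, so it voices to [b]. /k/ is a voiceless obstruent between vowels /u/ and /o/, so it voices to [g]. → [vutmifkenabeugoef].
/bijriposukisef/: /p/ is a voiceless obstruent between vowels /i/ and /o/, so it voices to [b]. /s/ is a voiceless obstruent between vowels /o/ and /u/, so it voices to [z]. /k/ is a voiceless obstruent between vowels /u/ and /i/, so it voices to [g]. /s/ is a voiceless obstruent between vowels /i/ and /e/, so it voices to [z]. → [bijribozugizef].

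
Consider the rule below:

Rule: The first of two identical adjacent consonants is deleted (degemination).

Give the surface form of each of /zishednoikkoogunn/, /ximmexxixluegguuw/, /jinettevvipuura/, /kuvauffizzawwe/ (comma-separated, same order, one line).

/zishednoikkoogunn/: /kk/ is a geminate; the first /k/ deletes. /nn/ is a geminate; the first /n/ deletes. → [zishednoikoogun].
/ximmexxixluegguuw/: /mm/ is a geminate; the first /m/ deletes. /xx/ is a geminate; the first /x/ deletes. /gg/ is a geminate; the first /g/ deletes. → [ximexixlueguuw].
/jinettevvipuura/: /tt/ is a geminate; the first /t/ deletes. /vv/ is a geminate; the first /v/ deletes. → [jinetevipuura].
/kuvauffizzawwe/: /ff/ is a geminate; the first /f/ deletes. /zz/ is a geminate; the first /z/ deletes. /ww/ is a geminate; the first /w/ deletes. → [kuvaufizawe].

zishednoikoogun, ximexixlueguuw, jinetevipuura, kuvaufizawe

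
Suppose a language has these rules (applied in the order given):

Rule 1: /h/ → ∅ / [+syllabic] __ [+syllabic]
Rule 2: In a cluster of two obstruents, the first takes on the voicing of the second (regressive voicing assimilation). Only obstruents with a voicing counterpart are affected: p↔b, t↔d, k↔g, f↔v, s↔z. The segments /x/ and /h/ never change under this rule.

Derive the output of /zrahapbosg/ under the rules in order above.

zraabbozg

Rule 1 (intervocalic h-deletion): /h/ occurs between vowels /a/ and /a/, so it deletes. /zrahapbosg/ → zraapbosg.
Rule 2 (regressive voicing assimilation): /p/ precedes the voiced obstruent /b/, so it voices to [b] by assimilation. /s/ precedes the voiced obstruent /g/, so it voices to [z] by assimilation. /zraapbosg/ → zraabbozg.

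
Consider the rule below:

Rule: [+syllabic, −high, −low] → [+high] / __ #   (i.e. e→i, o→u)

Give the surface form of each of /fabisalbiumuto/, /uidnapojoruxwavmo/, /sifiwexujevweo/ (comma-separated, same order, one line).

/fabisalbiumuto/: /o/ is a mid vowel in word-final position, so it raises to [u]. → [fabisalbiumutu].
/uidnapojoruxwavmo/: /o/ is a mid vowel in word-final position, so it raises to [u]. → [uidnapojoruxwavmu].
/sifiwexujevweo/: /o/ is a mid vowel in word-final position, so it raises to [u]. → [sifiwexujevweu].

fabisalbiumutu, uidnapojoruxwavmu, sifiwexujevweu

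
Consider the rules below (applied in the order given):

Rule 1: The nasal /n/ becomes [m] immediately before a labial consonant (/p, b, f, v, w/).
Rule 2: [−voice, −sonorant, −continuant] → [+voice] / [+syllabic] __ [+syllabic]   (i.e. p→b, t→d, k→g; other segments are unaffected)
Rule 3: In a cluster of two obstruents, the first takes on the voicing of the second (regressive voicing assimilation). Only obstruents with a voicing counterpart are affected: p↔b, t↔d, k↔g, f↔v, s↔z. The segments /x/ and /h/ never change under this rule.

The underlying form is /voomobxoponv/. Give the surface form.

voomopxobomv

Rule 1 (nasal place assimilation): /n/ precedes the labial consonant /v/, so it assimilates in place to [m]. /voomobxoponv/ → voomobxopomv.
Rule 2 (intervocalic voicing): /p/ is a voiceless stop between vowels /o/ and /o/, so it voices to [b]. /voomobxopomv/ → voomobxobomv.
Rule 3 (regressive voicing assimilation): /b/ precedes the voiceless obstruent /x/, so it devoices to [p] by assimilation. /voomobxobomv/ → voomopxobomv.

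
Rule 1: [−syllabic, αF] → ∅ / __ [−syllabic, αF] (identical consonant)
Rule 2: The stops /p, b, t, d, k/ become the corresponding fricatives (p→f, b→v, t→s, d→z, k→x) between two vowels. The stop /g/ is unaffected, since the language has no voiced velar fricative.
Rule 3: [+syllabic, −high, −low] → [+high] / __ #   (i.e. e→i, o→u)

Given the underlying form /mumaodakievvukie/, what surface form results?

Rule 1 (degemination): /vv/ is a geminate; the first /v/ deletes. /mumaodakievvukie/ → mumaodakievukie.
Rule 2 (intervocalic spirantization): /d/ is a stop between vowels /o/ and /a/, so it spirantizes to the fricative [z]. /k/ is a stop between vowels /a/ and /i/, so it spirantizes to the fricative [x]. /k/ is a stop between vowels /u/ and /i/, so it spirantizes to the fricative [x]. /mumaodakievukie/ → mumaozaxievuxie.
Rule 3 (final vowel raising): /e/ is a mid vowel in word-final position, so it raises to [i]. /mumaozaxievuxie/ → mumaozaxievuxii.

mumaozaxievuxii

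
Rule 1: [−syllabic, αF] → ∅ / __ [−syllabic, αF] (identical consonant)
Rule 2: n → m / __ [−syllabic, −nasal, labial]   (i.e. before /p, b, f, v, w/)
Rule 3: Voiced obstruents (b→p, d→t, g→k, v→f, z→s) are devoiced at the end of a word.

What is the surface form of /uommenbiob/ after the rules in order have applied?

Rule 1 (degemination): /mm/ is a geminate; the first /m/ deletes. /uommenbiob/ → uomenbiob.
Rule 2 (nasal place assimilation): /n/ precedes the labial consonant /b/, so it assimilates in place to [m]. /uomenbiob/ → uomembiob.
Rule 3 (final devoicing): /b/ is a voiced obstruent in word-final position, so it devoices to [p]. /uomembiob/ → uomembiop.

uomembiop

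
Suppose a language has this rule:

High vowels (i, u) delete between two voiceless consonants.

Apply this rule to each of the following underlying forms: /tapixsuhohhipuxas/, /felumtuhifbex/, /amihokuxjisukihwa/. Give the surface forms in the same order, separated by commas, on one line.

/tapixsuhohhipuxas/: /i/ is a high vowel flanked by voiceless consonants /p/ and /x/, so it deletes. /u/ is a high vowel flanked by voiceless consonants /s/ and /h/, so it deletes. /i/ is a high vowel flanked by voiceless consonants /h/ and /p/, so it deletes. /u/ is a high vowel flanked by voiceless consonants /p/ and /x/, so it deletes. → [tapxshohhpxas].
/felumtuhifbex/: /u/ is a high vowel flanked by voiceless consonants /t/ and /h/, so it deletes. /i/ is a high vowel flanked by voiceless consonants /h/ and /f/, so it deletes. → [felumthfbex].
/amihokuxjisukihwa/: /u/ is a high vowel flanked by voiceless consonants /k/ and /x/, so it deletes. /u/ is a high vowel flanked by voiceless consonants /s/ and /k/, so it deletes. /i/ is a high vowel flanked by voiceless consonants /k/ and /h/, so it deletes. → [amihokxjiskhwa].

tapxshohhpxas, felumthfbex, amihokxjiskhwa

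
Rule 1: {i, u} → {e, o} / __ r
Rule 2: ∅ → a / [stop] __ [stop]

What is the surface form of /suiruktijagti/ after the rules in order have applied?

suerukatijagati

Rule 1 (pre-rhotic lowering): /i/ is a high vowel immediately before /r/, so it lowers to [e]. /suiruktijagti/ → sueruktijagti.
Rule 2 (stop-cluster a-epenthesis): /k/ and /t/ form a stop–stop cluster, so [a] is inserted between them. /g/ and /t/ form a stop–stop cluster, so [a] is inserted between them. /sueruktijagti/ → suerukatijagati.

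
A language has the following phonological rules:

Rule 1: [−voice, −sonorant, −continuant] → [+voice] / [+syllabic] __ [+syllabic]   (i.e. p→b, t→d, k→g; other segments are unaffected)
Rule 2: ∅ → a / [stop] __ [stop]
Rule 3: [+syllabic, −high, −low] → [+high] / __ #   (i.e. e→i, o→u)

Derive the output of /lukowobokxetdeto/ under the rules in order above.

lugowobokxetadedu

Rule 1 (intervocalic voicing): /k/ is a voiceless stop between vowels /u/ and /o/, so it voices to [g]. /t/ is a voiceless stop between vowels /e/ and /o/, so it voices to [d]. /lukowobokxetdeto/ → lugowobokxetdedo.
Rule 2 (stop-cluster a-epenthesis): /t/ and /d/ form a stop–stop cluster, so [a] is inserted between them. /lugowobokxetdedo/ → lugowobokxetadedo.
Rule 3 (final vowel raising): /o/ is a mid vowel in word-final position, so it raises to [u]. /lugowobokxetadedo/ → lugowobokxetadedu.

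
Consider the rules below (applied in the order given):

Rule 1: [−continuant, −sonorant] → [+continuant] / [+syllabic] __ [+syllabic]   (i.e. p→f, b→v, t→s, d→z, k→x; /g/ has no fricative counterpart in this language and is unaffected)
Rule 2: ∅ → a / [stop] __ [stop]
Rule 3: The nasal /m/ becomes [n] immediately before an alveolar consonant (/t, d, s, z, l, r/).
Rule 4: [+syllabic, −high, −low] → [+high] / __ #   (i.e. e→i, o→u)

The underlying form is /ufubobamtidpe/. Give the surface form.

ufuvovantidapi

Rule 1 (intervocalic spirantization): /b/ is a stop between vowels /u/ and /o/, so it spirantizes to the fricative [v]. /b/ is a stop between vowels /o/ and /a/, so it spirantizes to the fricative [v]. /ufubobamtidpe/ → ufuvovamtidpe.
Rule 2 (stop-cluster a-epenthesis): /d/ and /p/ form a stop–stop cluster, so [a] is inserted between them. /ufuvovamtidpe/ → ufuvovamtidape.
Rule 3 (nasal place assimilation): /m/ precedes the alveolar consonant /t/, so it assimilates in place to [n]. /ufuvovamtidape/ → ufuvovantidape.
Rule 4 (final vowel raising): /e/ is a mid vowel in word-final position, so it raises to [i]. /ufuvovantidape/ → ufuvovantidapi.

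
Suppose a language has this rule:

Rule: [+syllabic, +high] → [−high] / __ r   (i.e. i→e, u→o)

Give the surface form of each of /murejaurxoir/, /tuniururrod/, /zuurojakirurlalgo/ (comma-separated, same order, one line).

/murejaurxoir/: /u/ is a high vowel immediately before /r/, so it lowers to [o]. /u/ is a high vowel immediately before /r/, so it lowers to [o]. /i/ is a high vowel immediately before /r/, so it lowers to [e]. → [morejaorxoer].
/tuniururrod/: /u/ is a high vowel immediately before /r/, so it lowers to [o]. /u/ is a high vowel immediately before /r/, so it lowers to [o]. → [tuniororrod].
/zuurojakirurlalgo/: /u/ is a high vowel immediately before /r/, so it lowers to [o]. /i/ is a high vowel immediately before /r/, so it lowers to [e]. /u/ is a high vowel immediately before /r/, so it lowers to [o]. → [zuorojakerorlalgo].

morejaorxoer, tuniororrod, zuorojakerorlalgo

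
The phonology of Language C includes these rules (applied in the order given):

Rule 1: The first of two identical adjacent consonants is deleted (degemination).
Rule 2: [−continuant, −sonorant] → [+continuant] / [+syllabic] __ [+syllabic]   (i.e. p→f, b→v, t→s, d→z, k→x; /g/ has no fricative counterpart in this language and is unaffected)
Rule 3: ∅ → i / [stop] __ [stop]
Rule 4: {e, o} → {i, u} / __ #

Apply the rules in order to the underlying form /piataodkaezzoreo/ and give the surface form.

piasaodikaezoreu

Rule 1 (degemination): /zz/ is a geminate; the first /z/ deletes. /piataodkaezzoreo/ → piataodkaezoreo.
Rule 2 (intervocalic spirantization): /t/ is a stop between vowels /a/ and /a/, so it spirantizes to the fricative [s]. /piataodkaezoreo/ → piasaodkaezoreo.
Rule 3 (stop-cluster i-epenthesis): /d/ and /k/ form a stop–stop cluster, so [i] is inserted between them. /piasaodkaezoreo/ → piasaodikaezoreo.
Rule 4 (final vowel raising): /o/ is a mid vowel in word-final position, so it raises to [u]. /piasaodikaezoreo/ → piasaodikaezoreu.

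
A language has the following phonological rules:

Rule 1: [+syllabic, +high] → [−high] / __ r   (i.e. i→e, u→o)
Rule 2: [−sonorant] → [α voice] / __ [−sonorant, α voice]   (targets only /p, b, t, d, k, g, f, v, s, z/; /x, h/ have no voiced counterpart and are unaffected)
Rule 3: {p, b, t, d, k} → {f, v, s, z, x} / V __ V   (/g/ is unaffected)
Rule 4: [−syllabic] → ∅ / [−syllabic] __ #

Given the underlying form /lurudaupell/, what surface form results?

Rule 1 (pre-rhotic lowering): /u/ is a high vowel immediately before /r/, so it lowers to [o]. /lurudaupell/ → lorudaupell.
Rule 2 (regressive voicing assimilation): no segment meets the environment; /lorudaupell/ is unchanged.
Rule 3 (intervocalic spirantization): /d/ is a stop between vowels /u/ and /a/, so it spirantizes to the fricative [z]. /p/ is a stop between vowels /u/ and /e/, so it spirantizes to the fricative [f]. /lorudaupell/ → loruzaufell.
Rule 4 (final cluster simplification): /l/ is the second consonant of a word-final cluster /ll/, so it deletes. /loruzaufell/ → loruzaufel.

loruzaufel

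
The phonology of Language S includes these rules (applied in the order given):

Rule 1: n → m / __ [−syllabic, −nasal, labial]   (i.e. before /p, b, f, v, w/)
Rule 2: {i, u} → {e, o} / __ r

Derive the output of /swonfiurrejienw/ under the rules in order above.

swomfiorrejiemw

Rule 1 (nasal place assimilation): /n/ precedes the labial consonant /f/, so it assimilates in place to [m]. /n/ precedes the labial consonant /w/, so it assimilates in place to [m]. /swonfiurrejienw/ → swomfiurrejiemw.
Rule 2 (pre-rhotic lowering): /u/ is a high vowel immediately before /r/, so it lowers to [o]. /swomfiurrejiemw/ → swomfiorrejiemw.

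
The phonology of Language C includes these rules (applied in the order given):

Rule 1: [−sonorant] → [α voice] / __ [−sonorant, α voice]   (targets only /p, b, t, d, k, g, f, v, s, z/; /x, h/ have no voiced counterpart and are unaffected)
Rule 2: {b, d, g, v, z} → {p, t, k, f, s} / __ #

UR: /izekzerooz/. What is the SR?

izegzeroos

Rule 1 (regressive voicing assimilation): /k/ precedes the voiced obstruent /z/, so it voices to [g] by assimilation. /izekzerooz/ → izegzerooz.
Rule 2 (final devoicing): /z/ is a voiced obstruent in word-final position, so it devoices to [s]. /izegzerooz/ → izegzeroos.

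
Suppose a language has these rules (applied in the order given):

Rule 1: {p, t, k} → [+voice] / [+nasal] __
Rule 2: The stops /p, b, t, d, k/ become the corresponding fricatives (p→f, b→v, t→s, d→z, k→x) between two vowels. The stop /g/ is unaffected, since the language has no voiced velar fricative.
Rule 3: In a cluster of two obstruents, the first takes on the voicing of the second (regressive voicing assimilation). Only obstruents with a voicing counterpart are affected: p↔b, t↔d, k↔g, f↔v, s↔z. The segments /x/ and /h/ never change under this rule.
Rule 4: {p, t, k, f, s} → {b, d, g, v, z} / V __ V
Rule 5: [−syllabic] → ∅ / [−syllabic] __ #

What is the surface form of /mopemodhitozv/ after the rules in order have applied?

Rule 1 (post-nasal voicing): no segment meets the environment; /mopemodhitozv/ is unchanged.
Rule 2 (intervocalic spirantization): /p/ is a stop between vowels /o/ and /e/, so it spirantizes to the fricative [f]. /t/ is a stop between vowels /i/ and /o/, so it spirantizes to the fricative [s]. /mopemodhitozv/ → mofemodhisozv.
Rule 3 (regressive voicing assimilation): /d/ precedes the voiceless obstruent /h/, so it devoices to [t] by assimilation. /mofemodhisozv/ → mofemothisozv.
Rule 4 (intervocalic voicing): /f/ is a voiceless obstruent between vowels /o/ and /e/, so it voices to [v]. /s/ is a voiceless obstruent between vowels /i/ and /o/, so it voices to [z]. /mofemothisozv/ → movemothizozv.
Rule 5 (final cluster simplification): /v/ is the second consonant of a word-final cluster /zv/, so it deletes. /movemothizozv/ → movemothizoz.

movemothizoz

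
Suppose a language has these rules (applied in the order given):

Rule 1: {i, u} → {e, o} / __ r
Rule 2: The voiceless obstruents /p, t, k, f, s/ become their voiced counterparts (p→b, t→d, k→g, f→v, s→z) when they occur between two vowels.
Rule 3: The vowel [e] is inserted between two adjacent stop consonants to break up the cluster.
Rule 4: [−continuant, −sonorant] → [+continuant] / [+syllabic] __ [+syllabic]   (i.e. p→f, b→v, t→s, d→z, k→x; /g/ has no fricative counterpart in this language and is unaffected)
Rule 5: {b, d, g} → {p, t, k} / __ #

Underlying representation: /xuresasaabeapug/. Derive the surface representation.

Rule 1 (pre-rhotic lowering): /u/ is a high vowel immediately before /r/, so it lowers to [o]. /xuresasaabeapug/ → xoresasaabeapug.
Rule 2 (intervocalic voicing): /s/ is a voiceless obstruent between vowels /e/ and /a/, so it voices to [z]. /s/ is a voiceless obstruent between vowels /a/ and /a/, so it voices to [z]. /p/ is a voiceless obstruent between vowels /a/ and /u/, so it voices to [b]. /xoresasaabeapug/ → xorezazaabeabug.
Rule 3 (stop-cluster e-epenthesis): no segment meets the environment; /xorezazaabeabug/ is unchanged.
Rule 4 (intervocalic spirantization): /b/ is a stop between vowels /a/ and /e/, so it spirantizes to the fricative [v]. /b/ is a stop between vowels /a/ and /u/, so it spirantizes to the fricative [v]. /xorezazaabeabug/ → xorezazaaveavug.
Rule 5 (final devoicing): /g/ is a voiced stop in word-final position, so it devoices to [k]. /xorezazaaveavug/ → xorezazaaveavuk.

xorezazaaveavuk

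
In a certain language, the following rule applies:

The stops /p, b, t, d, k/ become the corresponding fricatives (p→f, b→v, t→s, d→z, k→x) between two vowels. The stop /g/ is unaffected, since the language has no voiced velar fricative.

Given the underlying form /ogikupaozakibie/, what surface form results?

ogixufaozaxivie

/k/ is a stop between vowels /i/ and /u/, so it spirantizes to the fricative [x].
/p/ is a stop between vowels /u/ and /a/, so it spirantizes to the fricative [f].
/k/ is a stop between vowels /a/ and /i/, so it spirantizes to the fricative [x].
/b/ is a stop between vowels /i/ and /i/, so it spirantizes to the fricative [v].
Surface form: [ogixufaozaxivie].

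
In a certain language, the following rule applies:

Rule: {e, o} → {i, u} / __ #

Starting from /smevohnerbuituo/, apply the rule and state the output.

/o/ is a mid vowel in word-final position, so it raises to [u].
The other instances of /e/, /o/ do not occur in the required environment and remain unchanged.
Surface form: [smevohnerbuituu].

smevohnerbuituu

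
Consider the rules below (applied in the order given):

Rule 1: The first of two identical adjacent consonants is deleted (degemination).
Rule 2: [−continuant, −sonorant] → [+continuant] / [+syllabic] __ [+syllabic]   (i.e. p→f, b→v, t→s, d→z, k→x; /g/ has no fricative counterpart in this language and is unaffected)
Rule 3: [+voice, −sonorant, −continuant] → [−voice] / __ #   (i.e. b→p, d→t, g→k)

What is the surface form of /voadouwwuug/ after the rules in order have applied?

Rule 1 (degemination): /ww/ is a geminate; the first /w/ deletes. /voadouwwuug/ → voadouwuug.
Rule 2 (intervocalic spirantization): /d/ is a stop between vowels /a/ and /o/, so it spirantizes to the fricative [z]. /voadouwuug/ → voazouwuug.
Rule 3 (final devoicing): /g/ is a voiced stop in word-final position, so it devoices to [k]. /voazouwuug/ → voazouwuuk.

voazouwuuk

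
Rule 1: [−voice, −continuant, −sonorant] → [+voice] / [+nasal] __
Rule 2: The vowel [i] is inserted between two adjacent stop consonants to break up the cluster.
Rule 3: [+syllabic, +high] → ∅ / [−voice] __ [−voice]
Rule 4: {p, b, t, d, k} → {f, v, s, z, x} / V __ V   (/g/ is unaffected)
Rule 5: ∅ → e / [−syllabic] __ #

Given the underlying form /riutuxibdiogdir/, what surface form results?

riutxiviziogizire

Rule 1 (post-nasal voicing): no segment meets the environment; /riutuxibdiogdir/ is unchanged.
Rule 2 (stop-cluster i-epenthesis): /b/ and /d/ form a stop–stop cluster, so [i] is inserted between them. /g/ and /d/ form a stop–stop cluster, so [i] is inserted between them. /riutuxibdiogdir/ → riutuxibidiogidir.
Rule 3 (high vowel syncope): /u/ is a high vowel flanked by voiceless consonants /t/ and /x/, so it deletes. /riutuxibidiogidir/ → riutxibidiogidir.
Rule 4 (intervocalic spirantization): /b/ is a stop between vowels /i/ and /i/, so it spirantizes to the fricative [v]. /d/ is a stop between vowels /i/ and /i/, so it spirantizes to the fricative [z]. /d/ is a stop between vowels /i/ and /i/, so it spirantizes to the fricative [z]. /riutxibidiogidir/ → riutxiviziogizir.
Rule 5 (final e-epenthesis): the form ends in the consonant /r/, so [e] is inserted word-finally. /riutxiviziogizir/ → riutxiviziogizire.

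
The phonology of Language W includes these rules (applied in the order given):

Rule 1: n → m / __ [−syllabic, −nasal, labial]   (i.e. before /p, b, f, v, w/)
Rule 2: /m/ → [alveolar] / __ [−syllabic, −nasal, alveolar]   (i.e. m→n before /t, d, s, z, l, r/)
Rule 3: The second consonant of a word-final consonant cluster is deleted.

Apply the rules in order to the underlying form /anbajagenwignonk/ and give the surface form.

ambajagemwignon

Rule 1 (nasal place assimilation): /n/ precedes the labial consonant /b/, so it assimilates in place to [m]. /n/ precedes the labial consonant /w/, so it assimilates in place to [m]. /anbajagenwignonk/ → ambajagemwignonk.
Rule 2 (nasal place assimilation): no segment meets the environment; /ambajagemwignonk/ is unchanged.
Rule 3 (final cluster simplification): /k/ is the second consonant of a word-final cluster /nk/, so it deletes. /ambajagemwignonk/ → ambajagemwignon.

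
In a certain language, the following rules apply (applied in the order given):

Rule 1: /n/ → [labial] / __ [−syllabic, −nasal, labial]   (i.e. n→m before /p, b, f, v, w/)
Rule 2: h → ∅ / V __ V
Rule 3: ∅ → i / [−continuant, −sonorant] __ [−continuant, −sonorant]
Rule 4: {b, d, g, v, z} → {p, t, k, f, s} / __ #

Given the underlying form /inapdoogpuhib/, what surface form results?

Rule 1 (nasal place assimilation): no segment meets the environment; /inapdoogpuhib/ is unchanged.
Rule 2 (intervocalic h-deletion): /h/ occurs between vowels /u/ and /i/, so it deletes. /inapdoogpuhib/ → inapdoogpuib.
Rule 3 (stop-cluster i-epenthesis): /p/ and /d/ form a stop–stop cluster, so [i] is inserted between them. /g/ and /p/ form a stop–stop cluster, so [i] is inserted between them. /inapdoogpuib/ → inapidoogipuib.
Rule 4 (final devoicing): /b/ is a voiced obstruent in word-final position, so it devoices to [p]. /inapidoogipuib/ → inapidoogipuip.

inapidoogipuip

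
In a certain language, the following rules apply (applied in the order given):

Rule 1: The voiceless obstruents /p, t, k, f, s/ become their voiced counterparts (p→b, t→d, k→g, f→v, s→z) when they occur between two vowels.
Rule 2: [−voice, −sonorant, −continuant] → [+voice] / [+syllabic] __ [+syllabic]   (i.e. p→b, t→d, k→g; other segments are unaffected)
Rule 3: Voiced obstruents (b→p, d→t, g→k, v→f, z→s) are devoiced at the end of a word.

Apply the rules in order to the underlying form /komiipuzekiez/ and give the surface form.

Rule 1 (intervocalic voicing): /p/ is a voiceless obstruent between vowels /i/ and /u/, so it voices to [b]. /k/ is a voiceless obstruent between vowels /e/ and /i/, so it voices to [g]. /komiipuzekiez/ → komiibuzegiez.
Rule 2 (intervocalic voicing): no segment meets the environment; /komiibuzegiez/ is unchanged.
Rule 3 (final devoicing): /z/ is a voiced obstruent in word-final position, so it devoices to [s]. /komiibuzegiez/ → komiibuzegies.

komiibuzegies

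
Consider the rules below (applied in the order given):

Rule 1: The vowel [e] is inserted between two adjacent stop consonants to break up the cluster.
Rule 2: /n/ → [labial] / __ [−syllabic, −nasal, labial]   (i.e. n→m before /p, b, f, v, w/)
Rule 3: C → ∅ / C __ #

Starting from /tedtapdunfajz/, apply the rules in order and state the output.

tedetapedumfaj

Rule 1 (stop-cluster e-epenthesis): /d/ and /t/ form a stop–stop cluster, so [e] is inserted between them. /p/ and /d/ form a stop–stop cluster, so [e] is inserted between them. /tedtapdunfajz/ → tedetapedunfajz.
Rule 2 (nasal place assimilation): /n/ precedes the labial consonant /f/, so it assimilates in place to [m]. /tedetapedunfajz/ → tedetapedumfajz.
Rule 3 (final cluster simplification): /z/ is the second consonant of a word-final cluster /jz/, so it deletes. /tedetapedumfajz/ → tedetapedumfaj.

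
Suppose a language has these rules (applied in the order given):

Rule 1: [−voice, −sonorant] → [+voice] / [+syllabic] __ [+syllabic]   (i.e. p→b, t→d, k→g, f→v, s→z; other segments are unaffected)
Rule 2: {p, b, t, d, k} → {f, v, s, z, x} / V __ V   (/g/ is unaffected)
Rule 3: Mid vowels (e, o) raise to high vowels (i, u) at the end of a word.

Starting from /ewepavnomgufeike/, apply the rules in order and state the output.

ewevavnomguveigi

Rule 1 (intervocalic voicing): /p/ is a voiceless obstruent between vowels /e/ and /a/, so it voices to [b]. /f/ is a voiceless obstruent between vowels /u/ and /e/, so it voices to [v]. /k/ is a voiceless obstruent between vowels /i/ and /e/, so it voices to [g]. /ewepavnomgufeike/ → ewebavnomguveige.
Rule 2 (intervocalic spirantization): /b/ is a stop between vowels /e/ and /a/, so it spirantizes to the fricative [v]. /ewebavnomguveige/ → ewevavnomguveige.
Rule 3 (final vowel raising): /e/ is a mid vowel in word-final position, so it raises to [i]. /ewevavnomguveige/ → ewevavnomguveigi.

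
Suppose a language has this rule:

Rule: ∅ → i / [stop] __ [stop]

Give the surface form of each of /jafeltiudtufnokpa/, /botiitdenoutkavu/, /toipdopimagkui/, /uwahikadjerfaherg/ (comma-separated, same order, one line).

/jafeltiudtufnokpa/: /d/ and /t/ form a stop–stop cluster, so [i] is inserted between them. /k/ and /p/ form a stop–stop cluster, so [i] is inserted between them. → [jafeltiuditufnokipa].
/botiitdenoutkavu/: /t/ and /d/ form a stop–stop cluster, so [i] is inserted between them. /t/ and /k/ form a stop–stop cluster, so [i] is inserted between them. → [botiitidenoutikavu].
/toipdopimagkui/: /p/ and /d/ form a stop–stop cluster, so [i] is inserted between them. /g/ and /k/ form a stop–stop cluster, so [i] is inserted between them. → [toipidopimagikui].
/uwahikadjerfaherg/: the rule's environment is not met; surfaces unchanged as [uwahikadjerfaherg].

jafeltiuditufnokipa, botiitidenoutikavu, toipidopimagikui, uwahikadjerfaherg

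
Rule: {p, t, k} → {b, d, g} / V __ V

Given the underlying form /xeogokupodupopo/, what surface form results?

/k/ is a voiceless stop between vowels /o/ and /u/, so it voices to [g].
/p/ is a voiceless stop between vowels /u/ and /o/, so it voices to [b].
/p/ is a voiceless stop between vowels /u/ and /o/, so it voices to [b].
/p/ is a voiceless stop between vowels /o/ and /o/, so it voices to [b].
Surface form: [xeogogubodubobo].

xeogogubodubobo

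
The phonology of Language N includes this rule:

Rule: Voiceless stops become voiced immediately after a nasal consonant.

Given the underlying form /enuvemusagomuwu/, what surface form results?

No segment of /enuvemusagomuwu/ meets the structural description of the rule, so the form surfaces unchanged.

enuvemusagomuwu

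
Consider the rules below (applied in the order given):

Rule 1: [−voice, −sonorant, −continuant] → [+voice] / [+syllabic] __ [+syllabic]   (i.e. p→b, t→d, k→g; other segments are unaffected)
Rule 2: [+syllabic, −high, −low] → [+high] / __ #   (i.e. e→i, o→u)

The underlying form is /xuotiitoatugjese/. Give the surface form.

xuodiidoadugjesi

Rule 1 (intervocalic voicing): /t/ is a voiceless stop between vowels /o/ and /i/, so it voices to [d]. /t/ is a voiceless stop between vowels /i/ and /o/, so it voices to [d]. /t/ is a voiceless stop between vowels /a/ and /u/, so it voices to [d]. /xuotiitoatugjese/ → xuodiidoadugjese.
Rule 2 (final vowel raising): /e/ is a mid vowel in word-final position, so it raises to [i]. /xuodiidoadugjese/ → xuodiidoadugjesi.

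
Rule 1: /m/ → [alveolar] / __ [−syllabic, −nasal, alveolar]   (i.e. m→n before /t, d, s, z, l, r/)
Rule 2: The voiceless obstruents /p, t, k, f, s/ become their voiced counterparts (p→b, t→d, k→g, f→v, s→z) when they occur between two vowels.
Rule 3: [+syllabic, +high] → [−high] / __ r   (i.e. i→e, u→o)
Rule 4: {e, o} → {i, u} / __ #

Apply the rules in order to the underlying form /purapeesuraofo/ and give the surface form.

porabeezoraovu

Rule 1 (nasal place assimilation): no segment meets the environment; /purapeesuraofo/ is unchanged.
Rule 2 (intervocalic voicing): /p/ is a voiceless obstruent between vowels /a/ and /e/, so it voices to [b]. /s/ is a voiceless obstruent between vowels /e/ and /u/, so it voices to [z]. /f/ is a voiceless obstruent between vowels /o/ and /o/, so it voices to [v]. /purapeesuraofo/ → purabeezuraovo.
Rule 3 (pre-rhotic lowering): /u/ is a high vowel immediately before /r/, so it lowers to [o]. /u/ is a high vowel immediately before /r/, so it lowers to [o]. /purabeezuraovo/ → porabeezoraovo.
Rule 4 (final vowel raising): /o/ is a mid vowel in word-final position, so it raises to [u]. /porabeezoraovo/ → porabeezoraovu.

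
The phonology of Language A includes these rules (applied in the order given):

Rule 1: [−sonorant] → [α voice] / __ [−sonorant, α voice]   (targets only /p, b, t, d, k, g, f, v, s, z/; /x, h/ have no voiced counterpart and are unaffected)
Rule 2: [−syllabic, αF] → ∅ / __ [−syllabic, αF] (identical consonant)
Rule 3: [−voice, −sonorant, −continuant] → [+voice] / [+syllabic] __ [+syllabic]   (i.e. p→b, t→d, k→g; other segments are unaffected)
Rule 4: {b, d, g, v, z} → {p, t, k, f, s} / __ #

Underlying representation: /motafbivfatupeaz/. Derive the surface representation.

Rule 1 (regressive voicing assimilation): /f/ precedes the voiced obstruent /b/, so it voices to [v] by assimilation. /v/ precedes the voiceless obstruent /f/, so it devoices to [f] by assimilation. /motafbivfatupeaz/ → motavbiffatupeaz.
Rule 2 (degemination): /ff/ is a geminate; the first /f/ deletes. /motavbiffatupeaz/ → motavbifatupeaz.
Rule 3 (intervocalic voicing): /t/ is a voiceless stop between vowels /o/ and /a/, so it voices to [d]. /t/ is a voiceless stop between vowels /a/ and /u/, so it voices to [d]. /p/ is a voiceless stop between vowels /u/ and /e/, so it voices to [b]. /motavbifatupeaz/ → modavbifadubeaz.
Rule 4 (final devoicing): /z/ is a voiced obstruent in word-final position, so it devoices to [s]. /modavbifadubeaz/ → modavbifadubeas.

modavbifadubeas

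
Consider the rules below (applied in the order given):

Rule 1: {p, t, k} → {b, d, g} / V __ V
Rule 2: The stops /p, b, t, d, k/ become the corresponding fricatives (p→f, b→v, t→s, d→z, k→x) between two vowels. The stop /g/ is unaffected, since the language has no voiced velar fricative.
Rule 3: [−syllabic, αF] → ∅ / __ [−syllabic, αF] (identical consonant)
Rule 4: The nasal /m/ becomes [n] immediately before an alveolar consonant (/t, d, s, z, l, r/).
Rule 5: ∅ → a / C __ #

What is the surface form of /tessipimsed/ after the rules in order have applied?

tesivinseda

Rule 1 (intervocalic voicing): /p/ is a voiceless stop between vowels /i/ and /i/, so it voices to [b]. /tessipimsed/ → tessibimsed.
Rule 2 (intervocalic spirantization): /b/ is a stop between vowels /i/ and /i/, so it spirantizes to the fricative [v]. /tessibimsed/ → tessivimsed.
Rule 3 (degemination): /ss/ is a geminate; the first /s/ deletes. /tessivimsed/ → tesivimsed.
Rule 4 (nasal place assimilation): /m/ precedes the alveolar consonant /s/, so it assimilates in place to [n]. /tesivimsed/ → tesivinsed.
Rule 5 (final a-epenthesis): the form ends in the consonant /d/, so [a] is inserted word-finally. /tesivinsed/ → tesivinseda.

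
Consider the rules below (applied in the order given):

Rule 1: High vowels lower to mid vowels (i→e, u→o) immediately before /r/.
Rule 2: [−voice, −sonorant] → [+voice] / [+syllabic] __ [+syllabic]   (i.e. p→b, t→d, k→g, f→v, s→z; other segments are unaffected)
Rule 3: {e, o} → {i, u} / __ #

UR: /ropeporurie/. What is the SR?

robebororii

Rule 1 (pre-rhotic lowering): /u/ is a high vowel immediately before /r/, so it lowers to [o]. /ropeporurie/ → ropepororie.
Rule 2 (intervocalic voicing): /p/ is a voiceless obstruent between vowels /o/ and /e/, so it voices to [b]. /p/ is a voiceless obstruent between vowels /e/ and /o/, so it voices to [b]. /ropepororie/ → robebororie.
Rule 3 (final vowel raising): /e/ is a mid vowel in word-final position, so it raises to [i]. /robebororie/ → robebororii.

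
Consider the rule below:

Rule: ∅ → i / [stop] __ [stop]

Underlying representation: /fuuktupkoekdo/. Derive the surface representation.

fuukitupikoekido

/k/ and /t/ form a stop–stop cluster, so [i] is inserted between them.
/p/ and /k/ form a stop–stop cluster, so [i] is inserted between them.
/k/ and /d/ form a stop–stop cluster, so [i] is inserted between them.
Surface form: [fuukitupikoekido].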